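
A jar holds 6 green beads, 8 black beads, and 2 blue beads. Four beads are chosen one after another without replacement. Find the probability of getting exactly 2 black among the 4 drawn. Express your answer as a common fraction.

One ordering (black drawn first) has probability 8/16 × 7/15 × 8/14 × 7/13 = 3136/43680 = 14/195.
There are C(4,2) = 6 such orderings, each equally likely, so P = 6 × 14/195 = 28/65.

28/65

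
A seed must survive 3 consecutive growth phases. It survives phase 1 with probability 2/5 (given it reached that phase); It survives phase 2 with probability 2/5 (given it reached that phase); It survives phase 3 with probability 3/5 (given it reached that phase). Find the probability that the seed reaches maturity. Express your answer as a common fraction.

Multiplying along the chain,
P = 2/5 × 2/5 × 3/5 = 12/125.

12/125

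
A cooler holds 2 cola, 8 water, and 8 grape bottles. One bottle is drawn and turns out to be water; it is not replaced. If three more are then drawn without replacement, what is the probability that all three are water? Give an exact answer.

With the first bottle removed, 7 water remain out of 17.
P = 7/17 × 6/16 × 5/15 = 210/4080 = 7/136.

7/136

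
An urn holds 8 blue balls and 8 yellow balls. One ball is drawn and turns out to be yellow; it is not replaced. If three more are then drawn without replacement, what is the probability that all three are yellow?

1/13

After the first draw, 7 of the remaining 15 balls are yellow.
P = 7/15 × 6/14 × 5/13 = 210/2730 = 1/13.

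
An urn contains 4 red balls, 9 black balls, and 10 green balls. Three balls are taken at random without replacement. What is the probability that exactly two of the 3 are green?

One ordering (green drawn first) has probability 10/23 × 9/22 × 13/21 = 1170/10626 = 195/1771.
There are C(3,2) = 3 such orderings, each equally likely, so P = 3 × 195/1771 = 585/1771.

585/1771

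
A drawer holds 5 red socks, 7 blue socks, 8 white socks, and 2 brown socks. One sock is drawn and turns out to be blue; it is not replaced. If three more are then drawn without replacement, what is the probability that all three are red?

1/133

With the first sock removed, 5 red remain out of 21.
P = 5/21 × 4/20 × 3/19 = 60/7980 = 1/133.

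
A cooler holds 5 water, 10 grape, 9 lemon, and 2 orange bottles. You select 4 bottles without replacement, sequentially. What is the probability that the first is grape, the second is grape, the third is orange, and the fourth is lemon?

27/5980

Chain rule:
P = 10/26 × 9/25 × 2/24 × 9/23 = 1620/358800 = 27/5980.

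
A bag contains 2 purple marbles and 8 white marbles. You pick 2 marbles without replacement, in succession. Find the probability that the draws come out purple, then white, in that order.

Each draw changes the counts, so multiply the conditional probabilities along the sequence:
P = 2/10 × 8/9 = 16/90 = 8/45.

8/45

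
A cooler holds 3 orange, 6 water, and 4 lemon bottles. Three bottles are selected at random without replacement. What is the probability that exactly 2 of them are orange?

15/143

One ordering (orange drawn first) has probability 3/13 × 2/12 × 10/11 = 60/1716 = 5/143.
There are C(3,2) = 3 such orderings, each equally likely, so P = 3 × 5/143 = 15/143.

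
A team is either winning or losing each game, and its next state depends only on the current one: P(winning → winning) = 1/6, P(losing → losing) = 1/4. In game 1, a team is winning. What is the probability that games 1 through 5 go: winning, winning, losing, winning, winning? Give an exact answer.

Game 1 is given. For each transition, use the conditional probability from the current state:
P(winning | winning) = 1/6; P(losing | winning) = 5/6; P(winning | losing) = 3/4; P(winning | winning) = 1/6.
P = 1/6 × 5/6 × 3/4 × 1/6 = 15/864 = 5/288.

5/288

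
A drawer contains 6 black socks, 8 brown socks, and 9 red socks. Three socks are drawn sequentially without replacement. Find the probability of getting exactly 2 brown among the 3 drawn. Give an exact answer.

60/253

One ordering (brown drawn first) has probability 8/23 × 7/22 × 15/21 = 840/10626 = 20/253.
There are C(3,2) = 3 such orderings, each equally likely, so P = 3 × 20/253 = 60/253.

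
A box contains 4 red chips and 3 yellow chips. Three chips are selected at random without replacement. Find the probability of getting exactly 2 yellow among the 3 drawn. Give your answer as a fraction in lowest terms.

One ordering (yellow drawn first) has probability 3/7 × 2/6 × 4/5 = 24/210 = 4/35.
There are C(3,2) = 3 such orderings, each equally likely, so P = 3 × 4/35 = 12/35.

12/35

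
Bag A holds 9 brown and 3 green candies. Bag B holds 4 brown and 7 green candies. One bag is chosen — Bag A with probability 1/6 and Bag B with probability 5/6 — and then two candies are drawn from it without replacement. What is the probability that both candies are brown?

2/11

From Bag A: P(both brown) = (9/12)(8/11) = 6/11.
From Bag B: P(both brown) = (4/11)(3/10) = 6/55.
Total probability = (1/6)(6/11) + (5/6)(6/55) = 2/11.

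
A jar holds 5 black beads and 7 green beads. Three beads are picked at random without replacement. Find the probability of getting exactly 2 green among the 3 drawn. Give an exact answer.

One ordering (green drawn first) has probability 7/12 × 6/11 × 5/10 = 210/1320 = 7/44.
There are C(3,2) = 3 such orderings, each equally likely, so P = 3 × 7/44 = 21/44.

21/44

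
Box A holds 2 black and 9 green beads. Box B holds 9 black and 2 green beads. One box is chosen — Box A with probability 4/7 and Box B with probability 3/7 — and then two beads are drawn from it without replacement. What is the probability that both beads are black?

From Box A: P(both black) = (2/11)(1/10) = 1/55.
From Box B: P(both black) = (9/11)(8/10) = 36/55.
Total probability = (4/7)(1/55) + (3/7)(36/55) = 16/55.

16/55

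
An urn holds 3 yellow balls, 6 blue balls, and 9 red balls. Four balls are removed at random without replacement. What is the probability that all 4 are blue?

P = 6/18 × 5/17 × 4/16 × 3/15 = 360/73440 = 1/204.

1/204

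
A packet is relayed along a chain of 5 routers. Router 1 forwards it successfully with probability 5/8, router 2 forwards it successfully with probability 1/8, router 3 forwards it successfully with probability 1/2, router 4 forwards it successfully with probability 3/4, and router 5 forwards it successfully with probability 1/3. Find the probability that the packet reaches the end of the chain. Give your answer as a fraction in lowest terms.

Multiplying along the chain,
P = 5/8 × 1/8 × 1/2 × 3/4 × 1/3 = 15/1536 = 5/512.

5/512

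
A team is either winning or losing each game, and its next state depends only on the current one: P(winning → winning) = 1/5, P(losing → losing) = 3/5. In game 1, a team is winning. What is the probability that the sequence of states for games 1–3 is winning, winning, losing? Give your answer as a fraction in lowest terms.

Game 1 is given. For each transition, use the conditional probability from the current state:
P(winning | winning) = 1/5; P(losing | winning) = 4/5.
P = 1/5 × 4/5 = 4/25.

4/25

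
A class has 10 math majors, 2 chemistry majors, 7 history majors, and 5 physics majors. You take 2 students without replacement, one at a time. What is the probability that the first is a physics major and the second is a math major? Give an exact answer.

25/276

Chain rule:
P = 5/24 × 10/23 = 50/552 = 25/276.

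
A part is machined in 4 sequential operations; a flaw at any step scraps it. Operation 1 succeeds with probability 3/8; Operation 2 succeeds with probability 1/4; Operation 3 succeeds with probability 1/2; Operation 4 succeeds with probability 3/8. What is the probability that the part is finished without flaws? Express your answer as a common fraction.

Each stage is reached only if all earlier stages succeed, so
P = 3/8 × 1/4 × 1/2 × 3/8 = 9/512.

9/512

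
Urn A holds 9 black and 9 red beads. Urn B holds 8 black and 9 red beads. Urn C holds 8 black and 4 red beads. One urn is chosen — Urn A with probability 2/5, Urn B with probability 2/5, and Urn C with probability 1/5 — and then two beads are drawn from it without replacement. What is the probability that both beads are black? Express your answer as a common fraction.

From Urn A: P(both black) = (9/18)(8/17) = 4/17.
From Urn B: P(both black) = (8/17)(7/16) = 7/34.
From Urn C: P(both black) = (8/12)(7/11) = 14/33.
Total probability = (2/5)(4/17) + (2/5)(7/34) + (1/5)(14/33) = 733/2805.

733/2805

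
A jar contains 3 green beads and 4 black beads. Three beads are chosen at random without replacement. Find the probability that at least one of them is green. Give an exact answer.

P(no green) = 4/7 × 3/6 × 2/5 = 24/210 = 4/35.
P(at least one) = 1 − 4/35 = 31/35.

31/35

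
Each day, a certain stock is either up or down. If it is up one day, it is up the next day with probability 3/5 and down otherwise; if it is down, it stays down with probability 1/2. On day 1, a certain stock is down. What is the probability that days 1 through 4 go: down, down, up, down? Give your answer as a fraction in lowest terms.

Day 1 is given. For each transition, use the conditional probability from the current state:
P(down | down) = 1/2; P(up | down) = 1/2; P(down | up) = 2/5.
P = 1/2 × 1/2 × 2/5 = 2/20 = 1/10.

1/10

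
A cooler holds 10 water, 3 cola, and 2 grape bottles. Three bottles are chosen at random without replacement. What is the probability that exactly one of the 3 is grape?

One ordering (grape drawn first) has probability 2/15 × 13/14 × 12/13 = 312/2730 = 4/35.
There are C(3,1) = 3 such orderings, each equally likely, so P = 3 × 4/35 = 12/35.

12/35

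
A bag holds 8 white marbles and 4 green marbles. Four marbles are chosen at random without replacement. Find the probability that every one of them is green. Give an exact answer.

P(every draw is green) = 4/12 × 3/11 × 2/10 × 1/9 = 24/11880 = 1/495.

1/495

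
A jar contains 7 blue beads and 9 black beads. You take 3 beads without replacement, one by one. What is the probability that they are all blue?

P(all blue) = 7/16 × 6/15 × 5/14 = 210/3360 = 1/16.

1/16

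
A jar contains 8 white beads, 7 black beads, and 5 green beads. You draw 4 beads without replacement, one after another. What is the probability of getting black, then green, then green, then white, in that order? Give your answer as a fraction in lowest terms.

Chain rule:
P = 7/20 × 5/19 × 4/18 × 8/17 = 1120/116280 = 28/2907.

28/2907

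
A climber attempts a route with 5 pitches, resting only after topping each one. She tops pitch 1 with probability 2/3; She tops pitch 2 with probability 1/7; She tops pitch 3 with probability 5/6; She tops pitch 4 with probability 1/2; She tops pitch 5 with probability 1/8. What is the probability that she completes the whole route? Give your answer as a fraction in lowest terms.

5/1008

The events are sequential, so multiply the conditional probabilities:
P = 2/3 × 1/7 × 5/6 × 1/2 × 1/8 = 10/2016 = 5/1008.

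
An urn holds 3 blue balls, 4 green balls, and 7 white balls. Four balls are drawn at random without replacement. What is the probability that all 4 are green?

1/1001

P(every draw is green) = 4/14 × 3/13 × 2/12 × 1/11 = 24/24024 = 1/1001.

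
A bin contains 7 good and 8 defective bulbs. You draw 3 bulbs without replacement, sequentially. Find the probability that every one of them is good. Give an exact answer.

1/13

P = 7/15 × 6/14 × 5/13 = 210/2730 = 1/13.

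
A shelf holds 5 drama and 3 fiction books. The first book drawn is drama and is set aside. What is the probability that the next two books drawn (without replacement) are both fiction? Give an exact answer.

1/7

With the first book removed, 3 fiction remain out of 7.
P = 3/7 × 2/6 = 6/42 = 1/7.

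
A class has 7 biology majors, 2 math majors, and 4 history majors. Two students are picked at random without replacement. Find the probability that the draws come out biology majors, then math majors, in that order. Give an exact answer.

7/78

Multiply the probability of each draw given the previous ones:
P = 7/13 × 2/12 = 14/156 = 7/78.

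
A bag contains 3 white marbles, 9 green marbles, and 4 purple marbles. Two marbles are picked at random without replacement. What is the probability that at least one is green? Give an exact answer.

33/40

P(no green) = 7/16 × 6/15 = 42/240 = 7/40.
P(at least one) = 1 − 7/40 = 33/40.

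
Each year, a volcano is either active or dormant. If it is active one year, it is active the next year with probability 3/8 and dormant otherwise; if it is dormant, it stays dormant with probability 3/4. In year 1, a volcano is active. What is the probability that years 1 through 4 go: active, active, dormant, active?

Year 1 is given. For each transition, use the conditional probability from the current state:
P(active | active) = 3/8; P(dormant | active) = 5/8; P(active | dormant) = 1/4.
P = 3/8 × 5/8 × 1/4 = 15/256.

15/256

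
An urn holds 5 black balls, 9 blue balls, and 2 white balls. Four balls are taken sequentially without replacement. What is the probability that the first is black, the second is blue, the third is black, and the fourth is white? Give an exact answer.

Multiply the probability of each draw given the previous ones:
P = 5/16 × 9/15 × 4/14 × 2/13 = 360/43680 = 3/364.

3/364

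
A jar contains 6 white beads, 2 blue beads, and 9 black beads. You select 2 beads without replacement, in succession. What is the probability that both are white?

P(every draw is white) = 6/17 × 5/16 = 30/272 = 15/136.

15/136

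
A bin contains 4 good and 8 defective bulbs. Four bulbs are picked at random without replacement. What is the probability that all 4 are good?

P(all good) = 4/12 × 3/11 × 2/10 × 1/9 = 24/11880 = 1/495.

1/495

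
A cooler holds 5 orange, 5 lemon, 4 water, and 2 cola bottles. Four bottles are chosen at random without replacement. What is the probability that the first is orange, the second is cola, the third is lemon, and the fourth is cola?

Each draw changes the counts, so multiply the conditional probabilities along the sequence:
P = 5/16 × 2/15 × 5/14 × 1/13 = 50/43680 = 5/4368.

5/4368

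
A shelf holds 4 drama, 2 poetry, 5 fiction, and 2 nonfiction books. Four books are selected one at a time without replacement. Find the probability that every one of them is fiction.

1/143

P(every draw is fiction) = 5/13 × 4/12 × 3/11 × 2/10 = 120/17160 = 1/143.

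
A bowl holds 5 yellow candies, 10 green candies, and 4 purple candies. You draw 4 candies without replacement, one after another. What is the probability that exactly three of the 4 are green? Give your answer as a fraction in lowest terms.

One ordering (green drawn first) has probability 10/19 × 9/18 × 8/17 × 9/16 = 6480/93024 = 45/646.
There are C(4,3) = 4 such orderings, each equally likely, so P = 4 × 45/646 = 90/323.

90/323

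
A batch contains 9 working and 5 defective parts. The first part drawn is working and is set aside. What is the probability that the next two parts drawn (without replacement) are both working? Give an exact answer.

14/39

After the first draw, 8 of the remaining 13 parts are working.
P = 8/13 × 7/12 = 56/156 = 14/39.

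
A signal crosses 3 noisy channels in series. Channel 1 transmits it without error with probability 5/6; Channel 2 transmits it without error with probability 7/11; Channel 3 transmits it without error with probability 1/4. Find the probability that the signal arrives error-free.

The events are sequential, so multiply the conditional probabilities:
P = 5/6 × 7/11 × 1/4 = 35/264.

35/264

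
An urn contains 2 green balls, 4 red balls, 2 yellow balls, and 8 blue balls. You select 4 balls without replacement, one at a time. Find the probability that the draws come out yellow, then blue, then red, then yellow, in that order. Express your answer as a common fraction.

Multiply the probability of each draw given the previous ones:
P = 2/16 × 8/15 × 4/14 × 1/13 = 64/43680 = 2/1365.

2/1365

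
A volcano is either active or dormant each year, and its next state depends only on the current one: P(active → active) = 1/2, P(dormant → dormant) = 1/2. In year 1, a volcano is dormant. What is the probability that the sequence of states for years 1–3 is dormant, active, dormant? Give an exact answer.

1/4

Year 1 is given. For each transition, use the conditional probability from the current state:
P(active | dormant) = 1/2; P(dormant | active) = 1/2.
P = 1/2 × 1/2 = 1/4.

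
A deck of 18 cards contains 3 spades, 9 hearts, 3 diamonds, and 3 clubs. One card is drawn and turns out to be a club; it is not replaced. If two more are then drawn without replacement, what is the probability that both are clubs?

After the first draw, 2 of the remaining 17 cards are clubs.
P = 2/17 × 1/16 = 2/272 = 1/136.

1/136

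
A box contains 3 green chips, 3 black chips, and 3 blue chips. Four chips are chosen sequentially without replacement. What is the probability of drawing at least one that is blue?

P(no blue) = 6/9 × 5/8 × 4/7 × 3/6 = 360/3024 = 5/42.
P(at least one) = 1 − 5/42 = 37/42.

37/42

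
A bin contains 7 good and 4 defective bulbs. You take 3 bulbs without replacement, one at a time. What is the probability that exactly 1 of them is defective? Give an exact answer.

One ordering (defective drawn first) has probability 4/11 × 7/10 × 6/9 = 168/990 = 28/165.
There are C(3,1) = 3 such orderings, each equally likely, so P = 3 × 28/165 = 28/55.

28/55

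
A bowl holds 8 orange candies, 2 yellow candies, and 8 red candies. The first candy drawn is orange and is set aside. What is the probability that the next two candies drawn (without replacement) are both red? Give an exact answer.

7/34

After the first draw, 8 of the remaining 17 candies are red.
P = 8/17 × 7/16 = 56/272 = 7/34.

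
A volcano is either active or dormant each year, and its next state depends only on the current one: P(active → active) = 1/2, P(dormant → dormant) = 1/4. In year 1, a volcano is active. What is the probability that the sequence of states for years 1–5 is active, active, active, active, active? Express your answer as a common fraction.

1/16

Year 1 is given. For each transition, use the conditional probability from the current state:
P(active | active) = 1/2; P(active | active) = 1/2; P(active | active) = 1/2; P(active | active) = 1/2.
P = 1/2 × 1/2 × 1/2 × 1/2 = 1/16.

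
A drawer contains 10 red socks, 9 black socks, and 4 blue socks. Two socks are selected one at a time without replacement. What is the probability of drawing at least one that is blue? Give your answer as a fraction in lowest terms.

P(no blue) = 19/23 × 18/22 = 342/506 = 171/253.
P(at least one) = 1 − 171/253 = 82/253.

82/253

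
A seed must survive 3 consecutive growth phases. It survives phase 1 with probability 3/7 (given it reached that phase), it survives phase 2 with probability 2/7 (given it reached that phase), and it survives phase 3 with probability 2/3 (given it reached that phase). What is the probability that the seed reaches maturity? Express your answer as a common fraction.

Each stage is reached only if all earlier stages succeed, so
P = 3/7 × 2/7 × 2/3 = 12/147 = 4/49.

4/49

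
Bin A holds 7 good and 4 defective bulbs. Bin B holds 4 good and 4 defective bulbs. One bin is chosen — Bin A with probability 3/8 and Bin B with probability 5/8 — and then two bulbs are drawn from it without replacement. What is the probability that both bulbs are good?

1707/6160

From Bin A: P(both good) = (7/11)(6/10) = 21/55.
From Bin B: P(both good) = (4/8)(3/7) = 3/14.
Total probability = (3/8)(21/55) + (5/8)(3/14) = 1707/6160.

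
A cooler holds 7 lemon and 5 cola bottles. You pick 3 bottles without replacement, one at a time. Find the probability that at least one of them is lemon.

P(no lemon) = 5/12 × 4/11 × 3/10 = 60/1320 = 1/22.
P(at least one) = 1 − 1/22 = 21/22.

21/22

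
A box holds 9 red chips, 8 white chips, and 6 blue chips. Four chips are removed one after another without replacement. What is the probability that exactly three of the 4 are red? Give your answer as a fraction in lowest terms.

168/1265

One ordering (red drawn first) has probability 9/23 × 8/22 × 7/21 × 14/20 = 7056/212520 = 42/1265.
There are C(4,3) = 4 such orderings, each equally likely, so P = 4 × 42/1265 = 168/1265.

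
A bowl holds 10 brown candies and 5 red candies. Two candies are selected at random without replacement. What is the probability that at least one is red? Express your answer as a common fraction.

4/7

P(no red) = 10/15 × 9/14 = 90/210 = 3/7.
P(at least one) = 1 − 3/7 = 4/7.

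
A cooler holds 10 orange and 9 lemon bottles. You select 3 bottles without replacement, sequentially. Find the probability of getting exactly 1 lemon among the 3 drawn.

One ordering (lemon drawn first) has probability 9/19 × 10/18 × 9/17 = 810/5814 = 45/323.
There are C(3,1) = 3 such orderings, each equally likely, so P = 3 × 45/323 = 135/323.

135/323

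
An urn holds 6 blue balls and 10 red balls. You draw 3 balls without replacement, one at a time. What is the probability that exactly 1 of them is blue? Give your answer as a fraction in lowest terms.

27/56

One ordering (blue drawn first) has probability 6/16 × 10/15 × 9/14 = 540/3360 = 9/56.
There are C(3,1) = 3 such orderings, each equally likely, so P = 3 × 9/56 = 27/56.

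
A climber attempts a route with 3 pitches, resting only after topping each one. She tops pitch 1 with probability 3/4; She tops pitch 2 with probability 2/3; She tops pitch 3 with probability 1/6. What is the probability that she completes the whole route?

Multiplying along the chain,
P = 3/4 × 2/3 × 1/6 = 6/72 = 1/12.

1/12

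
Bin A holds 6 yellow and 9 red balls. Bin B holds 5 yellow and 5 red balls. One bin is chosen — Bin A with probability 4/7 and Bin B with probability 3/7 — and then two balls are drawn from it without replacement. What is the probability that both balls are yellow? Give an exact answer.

From Bin A: P(both yellow) = (6/15)(5/14) = 1/7.
From Bin B: P(both yellow) = (5/10)(4/9) = 2/9.
Total probability = (4/7)(1/7) + (3/7)(2/9) = 26/147.

26/147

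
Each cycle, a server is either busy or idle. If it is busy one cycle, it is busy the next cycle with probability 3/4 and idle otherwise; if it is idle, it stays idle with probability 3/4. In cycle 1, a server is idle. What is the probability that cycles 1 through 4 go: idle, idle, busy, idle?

3/64

Cycle 1 is given. For each transition, use the conditional probability from the current state:
P(idle | idle) = 3/4; P(busy | idle) = 1/4; P(idle | busy) = 1/4.
P = 3/4 × 1/4 × 1/4 = 3/64.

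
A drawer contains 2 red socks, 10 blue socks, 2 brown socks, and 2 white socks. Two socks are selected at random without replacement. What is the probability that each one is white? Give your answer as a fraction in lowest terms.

P = 2/16 × 1/15 = 2/240 = 1/120.

1/120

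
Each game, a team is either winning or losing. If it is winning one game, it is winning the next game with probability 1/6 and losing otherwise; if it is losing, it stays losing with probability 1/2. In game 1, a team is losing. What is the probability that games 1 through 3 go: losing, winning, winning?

Game 1 is given. For each transition, use the conditional probability from the current state:
P(winning | losing) = 1/2; P(winning | winning) = 1/6.
P = 1/2 × 1/6 = 1/12.

1/12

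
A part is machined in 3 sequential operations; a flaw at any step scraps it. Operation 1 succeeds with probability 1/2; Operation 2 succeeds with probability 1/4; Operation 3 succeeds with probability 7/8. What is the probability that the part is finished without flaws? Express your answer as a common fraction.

Multiplying along the chain,
P = 1/2 × 1/4 × 7/8 = 7/64.

7/64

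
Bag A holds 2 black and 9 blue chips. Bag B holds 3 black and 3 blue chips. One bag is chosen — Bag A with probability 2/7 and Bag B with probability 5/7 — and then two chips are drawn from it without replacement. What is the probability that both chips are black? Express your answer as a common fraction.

57/385

From Bag A: P(both black) = (2/11)(1/10) = 1/55.
From Bag B: P(both black) = (3/6)(2/5) = 1/5.
Total probability = (2/7)(1/55) + (5/7)(1/5) = 57/385.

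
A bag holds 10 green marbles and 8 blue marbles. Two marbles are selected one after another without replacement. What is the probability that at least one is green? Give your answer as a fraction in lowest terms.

P(no green) = 8/18 × 7/17 = 56/306 = 28/153.
P(at least one) = 1 − 28/153 = 125/153.

125/153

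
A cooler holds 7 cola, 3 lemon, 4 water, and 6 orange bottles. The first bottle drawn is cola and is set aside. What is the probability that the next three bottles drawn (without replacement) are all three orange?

After the first draw, 6 of the remaining 19 bottles are orange.
P = 6/19 × 5/18 × 4/17 = 120/5814 = 20/969.

20/969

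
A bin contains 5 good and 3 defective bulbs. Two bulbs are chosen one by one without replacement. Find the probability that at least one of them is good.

P(no good) = 3/8 × 2/7 = 6/56 = 3/28.
P(at least one) = 1 − 3/28 = 25/28.

25/28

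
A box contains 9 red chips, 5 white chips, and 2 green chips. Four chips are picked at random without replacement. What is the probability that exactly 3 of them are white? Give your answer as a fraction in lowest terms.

11/182

One ordering (white drawn first) has probability 5/16 × 4/15 × 3/14 × 11/13 = 660/43680 = 11/728.
There are C(4,3) = 4 such orderings, each equally likely, so P = 4 × 11/728 = 11/182.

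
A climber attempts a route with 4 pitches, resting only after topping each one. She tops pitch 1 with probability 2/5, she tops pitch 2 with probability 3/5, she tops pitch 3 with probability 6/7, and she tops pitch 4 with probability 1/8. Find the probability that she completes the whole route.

The events are sequential, so multiply the conditional probabilities:
P = 2/5 × 3/5 × 6/7 × 1/8 = 36/1400 = 9/350.

9/350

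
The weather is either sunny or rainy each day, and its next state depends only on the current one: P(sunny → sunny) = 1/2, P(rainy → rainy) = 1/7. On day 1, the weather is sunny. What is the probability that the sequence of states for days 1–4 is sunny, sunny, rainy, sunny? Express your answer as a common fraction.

Day 1 is given. For each transition, use the conditional probability from the current state:
P(sunny | sunny) = 1/2; P(rainy | sunny) = 1/2; P(sunny | rainy) = 6/7.
P = 1/2 × 1/2 × 6/7 = 6/28 = 3/14.

3/14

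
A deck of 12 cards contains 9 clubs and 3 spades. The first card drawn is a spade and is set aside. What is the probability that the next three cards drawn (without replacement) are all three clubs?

After the first draw, 9 of the remaining 11 cards are clubs.
P = 9/11 × 8/10 × 7/9 = 504/990 = 28/55.

28/55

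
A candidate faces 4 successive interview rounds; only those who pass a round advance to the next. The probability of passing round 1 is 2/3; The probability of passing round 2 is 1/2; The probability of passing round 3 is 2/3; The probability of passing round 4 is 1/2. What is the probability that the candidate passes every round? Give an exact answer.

1/9

Multiplying along the chain,
P = 2/3 × 1/2 × 2/3 × 1/2 = 4/36 = 1/9.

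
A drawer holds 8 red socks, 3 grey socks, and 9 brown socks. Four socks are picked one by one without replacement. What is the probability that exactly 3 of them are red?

One ordering (red drawn first) has probability 8/20 × 7/19 × 6/18 × 12/17 = 4032/116280 = 56/1615.
There are C(4,3) = 4 such orderings, each equally likely, so P = 4 × 56/1615 = 224/1615.

224/1615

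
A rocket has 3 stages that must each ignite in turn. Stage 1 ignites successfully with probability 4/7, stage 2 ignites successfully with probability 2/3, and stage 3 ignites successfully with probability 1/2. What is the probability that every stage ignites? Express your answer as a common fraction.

4/21

The events are sequential, so multiply the conditional probabilities:
P = 4/7 × 2/3 × 1/2 = 8/42 = 4/21.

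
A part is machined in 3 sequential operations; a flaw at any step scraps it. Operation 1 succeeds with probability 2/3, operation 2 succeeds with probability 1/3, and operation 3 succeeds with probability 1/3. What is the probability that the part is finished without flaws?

2/27

Each stage is reached only if all earlier stages succeed, so
P = 2/3 × 1/3 × 1/3 = 2/27.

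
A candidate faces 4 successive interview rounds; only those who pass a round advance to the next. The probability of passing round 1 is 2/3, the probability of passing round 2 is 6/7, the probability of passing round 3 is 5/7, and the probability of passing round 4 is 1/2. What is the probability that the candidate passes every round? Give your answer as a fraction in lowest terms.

10/49

The events are sequential, so multiply the conditional probabilities:
P = 2/3 × 6/7 × 5/7 × 1/2 = 60/294 = 10/49.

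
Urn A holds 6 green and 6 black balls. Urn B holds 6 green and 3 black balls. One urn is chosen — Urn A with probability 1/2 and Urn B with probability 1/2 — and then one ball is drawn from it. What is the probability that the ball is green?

From Urn A: P(green) = 6/12.
From Urn B: P(green) = 6/9.
Total probability = (1/2)(6/12) + (1/2)(6/9) = 7/12.

7/12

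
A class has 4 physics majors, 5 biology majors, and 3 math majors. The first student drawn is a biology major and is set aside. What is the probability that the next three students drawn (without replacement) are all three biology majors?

With the first student removed, 4 biology majors remain out of 11.
P = 4/11 × 3/10 × 2/9 = 24/990 = 4/165.

4/165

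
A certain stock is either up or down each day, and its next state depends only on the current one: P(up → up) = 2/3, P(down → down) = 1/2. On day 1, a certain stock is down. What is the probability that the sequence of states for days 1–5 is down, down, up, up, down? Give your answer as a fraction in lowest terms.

1/18

Day 1 is given. For each transition, use the conditional probability from the current state:
P(down | down) = 1/2; P(up | down) = 1/2; P(up | up) = 2/3; P(down | up) = 1/3.
P = 1/2 × 1/2 × 2/3 × 1/3 = 2/36 = 1/18.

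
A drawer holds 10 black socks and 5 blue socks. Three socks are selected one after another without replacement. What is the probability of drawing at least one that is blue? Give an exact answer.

P(no blue) = 10/15 × 9/14 × 8/13 = 720/2730 = 24/91.
P(at least one) = 1 − 24/91 = 67/91.

67/91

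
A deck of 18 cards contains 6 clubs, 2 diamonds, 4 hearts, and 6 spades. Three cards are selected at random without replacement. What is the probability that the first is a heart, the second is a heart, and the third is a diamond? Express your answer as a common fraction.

1/204

Each draw changes the counts, so multiply the conditional probabilities along the sequence:
P = 4/18 × 3/17 × 2/16 = 24/4896 = 1/204.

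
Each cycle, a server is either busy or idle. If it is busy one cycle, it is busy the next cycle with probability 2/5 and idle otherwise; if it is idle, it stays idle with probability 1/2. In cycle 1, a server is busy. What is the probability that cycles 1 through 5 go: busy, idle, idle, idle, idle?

3/40

Cycle 1 is given. For each transition, use the conditional probability from the current state:
P(idle | busy) = 3/5; P(idle | idle) = 1/2; P(idle | idle) = 1/2; P(idle | idle) = 1/2.
P = 3/5 × 1/2 × 1/2 × 1/2 = 3/40.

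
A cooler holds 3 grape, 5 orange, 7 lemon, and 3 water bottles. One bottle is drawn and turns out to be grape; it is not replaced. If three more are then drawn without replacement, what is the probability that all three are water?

With the first bottle removed, 3 water remain out of 17.
P = 3/17 × 2/16 × 1/15 = 6/4080 = 1/680.

1/680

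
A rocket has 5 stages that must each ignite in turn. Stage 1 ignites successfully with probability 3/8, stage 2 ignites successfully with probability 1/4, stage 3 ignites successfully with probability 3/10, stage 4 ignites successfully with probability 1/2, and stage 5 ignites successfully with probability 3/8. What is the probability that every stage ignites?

27/5120

Multiplying along the chain,
P = 3/8 × 1/4 × 3/10 × 1/2 × 3/8 = 27/5120.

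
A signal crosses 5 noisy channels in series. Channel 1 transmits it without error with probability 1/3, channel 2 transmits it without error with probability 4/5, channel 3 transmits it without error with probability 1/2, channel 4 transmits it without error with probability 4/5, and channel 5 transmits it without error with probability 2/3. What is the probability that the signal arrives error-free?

16/225

Each stage is reached only if all earlier stages succeed, so
P = 1/3 × 4/5 × 1/2 × 4/5 × 2/3 = 32/450 = 16/225.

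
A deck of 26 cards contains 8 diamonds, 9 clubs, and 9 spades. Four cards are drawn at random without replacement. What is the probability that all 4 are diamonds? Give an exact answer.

7/1495

P(all diamonds) = 8/26 × 7/25 × 6/24 × 5/23 = 1680/358800 = 7/1495.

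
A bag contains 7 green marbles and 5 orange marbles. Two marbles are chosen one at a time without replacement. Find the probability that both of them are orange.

P(all orange) = 5/12 × 4/11 = 20/132 = 5/33.

5/33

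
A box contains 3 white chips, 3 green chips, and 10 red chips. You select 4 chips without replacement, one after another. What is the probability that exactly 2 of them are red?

One ordering (red drawn first) has probability 10/16 × 9/15 × 6/14 × 5/13 = 2700/43680 = 45/728.
There are C(4,2) = 6 such orderings, each equally likely, so P = 6 × 45/728 = 135/364.

135/364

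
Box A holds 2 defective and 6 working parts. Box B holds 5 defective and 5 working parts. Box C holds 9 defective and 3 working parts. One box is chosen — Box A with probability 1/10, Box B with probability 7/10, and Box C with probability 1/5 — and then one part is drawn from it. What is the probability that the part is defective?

From Box A: P(defective) = 2/8.
From Box B: P(defective) = 5/10.
From Box C: P(defective) = 9/12.
Total probability = (1/10)(2/8) + (7/10)(5/10) + (1/5)(9/12) = 21/40.

21/40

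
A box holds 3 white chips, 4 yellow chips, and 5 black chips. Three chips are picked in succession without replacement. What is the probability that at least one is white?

P(no white) = 9/12 × 8/11 × 7/10 = 504/1320 = 21/55.
P(at least one) = 1 − 21/55 = 34/55.

34/55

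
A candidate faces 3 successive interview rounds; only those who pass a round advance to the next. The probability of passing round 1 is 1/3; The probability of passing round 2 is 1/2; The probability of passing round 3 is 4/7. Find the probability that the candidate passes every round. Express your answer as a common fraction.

Multiplying along the chain,
P = 1/3 × 1/2 × 4/7 = 4/42 = 2/21.

2/21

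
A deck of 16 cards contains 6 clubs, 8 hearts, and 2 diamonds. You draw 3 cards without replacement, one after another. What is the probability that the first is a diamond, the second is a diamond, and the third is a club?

1/280

Multiply the probability of each draw given the previous ones:
P = 2/16 × 1/15 × 6/14 = 12/3360 = 1/280.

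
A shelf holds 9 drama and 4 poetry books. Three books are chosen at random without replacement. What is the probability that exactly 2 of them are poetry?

27/143

One ordering (poetry drawn first) has probability 4/13 × 3/12 × 9/11 = 108/1716 = 9/143.
There are C(3,2) = 3 such orderings, each equally likely, so P = 3 × 9/143 = 27/143.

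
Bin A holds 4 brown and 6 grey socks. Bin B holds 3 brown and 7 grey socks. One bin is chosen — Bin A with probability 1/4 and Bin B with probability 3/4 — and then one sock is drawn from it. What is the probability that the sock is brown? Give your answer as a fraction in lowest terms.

13/40

From Bin A: P(brown) = 4/10.
From Bin B: P(brown) = 3/10.
Total probability = (1/4)(4/10) + (3/4)(3/10) = 13/40.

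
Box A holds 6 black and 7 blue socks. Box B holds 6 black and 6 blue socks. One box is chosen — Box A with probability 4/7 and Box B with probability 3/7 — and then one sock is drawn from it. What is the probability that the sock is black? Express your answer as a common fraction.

From Box A: P(black) = 6/13.
From Box B: P(black) = 6/12.
Total probability = (4/7)(6/13) + (3/7)(6/12) = 87/182.

87/182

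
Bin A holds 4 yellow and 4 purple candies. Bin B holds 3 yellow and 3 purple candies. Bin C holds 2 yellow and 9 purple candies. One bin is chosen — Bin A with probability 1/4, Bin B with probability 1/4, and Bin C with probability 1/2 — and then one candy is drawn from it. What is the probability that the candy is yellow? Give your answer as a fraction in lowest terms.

15/44

From Bin A: P(yellow) = 4/8.
From Bin B: P(yellow) = 3/6.
From Bin C: P(yellow) = 2/11.
Total probability = (1/4)(4/8) + (1/4)(3/6) + (1/2)(2/11) = 15/44.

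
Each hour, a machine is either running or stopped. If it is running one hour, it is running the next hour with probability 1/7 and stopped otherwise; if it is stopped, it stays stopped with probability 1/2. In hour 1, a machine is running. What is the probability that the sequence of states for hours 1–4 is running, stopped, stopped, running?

Hour 1 is given. For each transition, use the conditional probability from the current state:
P(stopped | running) = 6/7; P(stopped | stopped) = 1/2; P(running | stopped) = 1/2.
P = 6/7 × 1/2 × 1/2 = 6/28 = 3/14.

3/14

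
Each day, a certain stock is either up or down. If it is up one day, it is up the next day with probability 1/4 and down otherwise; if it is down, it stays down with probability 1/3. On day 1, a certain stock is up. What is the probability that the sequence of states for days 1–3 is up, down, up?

Day 1 is given. For each transition, use the conditional probability from the current state:
P(down | up) = 3/4; P(up | down) = 2/3.
P = 3/4 × 2/3 = 6/12 = 1/2.

1/2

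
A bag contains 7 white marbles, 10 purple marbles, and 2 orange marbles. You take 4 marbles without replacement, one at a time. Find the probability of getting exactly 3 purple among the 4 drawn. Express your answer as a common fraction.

One ordering (purple drawn first) has probability 10/19 × 9/18 × 8/17 × 9/16 = 6480/93024 = 45/646.
There are C(4,3) = 4 such orderings, each equally likely, so P = 4 × 45/646 = 90/323.

90/323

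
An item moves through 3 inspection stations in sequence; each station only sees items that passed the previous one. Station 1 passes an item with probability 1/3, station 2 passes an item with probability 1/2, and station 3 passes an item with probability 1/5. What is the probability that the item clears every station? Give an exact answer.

1/30

Multiplying along the chain,
P = 1/3 × 1/2 × 1/5 = 1/30.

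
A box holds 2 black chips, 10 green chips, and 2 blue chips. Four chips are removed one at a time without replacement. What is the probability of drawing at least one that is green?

P(no green) = 4/14 × 3/13 × 2/12 × 1/11 = 24/24024 = 1/1001.
P(at least one) = 1 − 1/1001 = 1000/1001.

1000/1001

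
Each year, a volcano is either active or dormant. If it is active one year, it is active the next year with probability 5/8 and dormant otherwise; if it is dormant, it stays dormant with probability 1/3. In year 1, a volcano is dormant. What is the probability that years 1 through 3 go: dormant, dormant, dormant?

1/9

Year 1 is given. For each transition, use the conditional probability from the current state:
P(dormant | dormant) = 1/3; P(dormant | dormant) = 1/3.
P = 1/3 × 1/3 = 1/9.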